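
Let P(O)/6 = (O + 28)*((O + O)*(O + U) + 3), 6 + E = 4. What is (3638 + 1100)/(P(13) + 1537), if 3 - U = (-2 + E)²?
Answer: 4738/2275 ≈ 2.0826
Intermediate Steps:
E = -2 (E = -6 + 4 = -2)
U = -13 (U = 3 - (-2 - 2)² = 3 - 1*(-4)² = 3 - 1*16 = 3 - 16 = -13)
P(O) = 6*(3 + 2*O*(-13 + O))*(28 + O) (P(O) = 6*((O + 28)*((O + O)*(O - 13) + 3)) = 6*((28 + O)*((2*O)*(-13 + O) + 3)) = 6*((28 + O)*(2*O*(-13 + O) + 3)) = 6*((28 + O)*(3 + 2*O*(-13 + O))) = 6*((3 + 2*O*(-13 + O))*(28 + O)) = 6*(3 + 2*O*(-13 + O))*(28 + O))
(3638 + 1100)/(P(13) + 1537) = (3638 + 1100)/((504 - 4350*13 + 12*13³ + 180*13²) + 1537) = 4738/((504 - 56550 + 12*2197 + 180*169) + 1537) = 4738/((504 - 56550 + 26364 + 30420) + 1537) = 4738/(738 + 1537) = 4738/2275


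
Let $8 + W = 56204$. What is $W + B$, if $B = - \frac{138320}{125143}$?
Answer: $\frac{7032397708}{125143} \approx 56195.0$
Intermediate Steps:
$W = 56196$ ($W = -8 + 56204 = 56196$)
$B = - \frac{138320}{125143}$ ($B = \left(-138320\right) \frac{1}{125143} = - \frac{138320}{125143} \approx -1.1053$)
$W + B = 56196 - \frac{138320}{125143} = \frac{7032397708}{125143}$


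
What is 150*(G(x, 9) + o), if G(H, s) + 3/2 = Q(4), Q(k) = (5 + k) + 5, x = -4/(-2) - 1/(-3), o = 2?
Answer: 2175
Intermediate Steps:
x = 7/3 (x = -4*(-½) - 1*(-⅓) = 2 + ⅓ = 7/3 ≈ 2.3333)
Q(k) = 10 + k
G(H, s) = 25/2 (G(H, s) = -3/2 + (10 + 4) = -3/2 + 14 = 25/2)
150*(G(x, 9) + o) = 150*(25/2 + 2) = 150*(29/2) = 2175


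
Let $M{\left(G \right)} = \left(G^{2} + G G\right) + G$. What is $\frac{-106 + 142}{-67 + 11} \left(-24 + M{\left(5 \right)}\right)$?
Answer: $- \frac{279}{14} \approx -19.929$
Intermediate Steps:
$M{\left(G \right)} = G + 2 G^{2}$ ($M{\left(G \right)} = \left(G^{2} + G^{2}\right) + G = 2 G^{2} + G = G + 2 G^{2}$)
$\frac{-106 + 142}{-67 + 11} \left(-24 + M{\left(5 \right)}\right) = \frac{-106 + 142}{-67 + 11} \left(-24 + 5 \left(1 + 2 \cdot 5\right)\right) = \frac{36}{-56} \left(-24 + 5 \left(1 + 10\right)\right) = 36 \left(- \frac{1}{56}\right) \left(-24 + 5 \cdot 11\right) = - \frac{9 \left(-24 + 55\right)}{14} = \left(- \frac{9}{14}\right) 31 = - \frac{279}{14}$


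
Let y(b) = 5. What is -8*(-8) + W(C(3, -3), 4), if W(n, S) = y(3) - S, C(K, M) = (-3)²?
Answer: 65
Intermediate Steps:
C(K, M) = 9
W(n, S) = 5 - S
-8*(-8) + W(C(3, -3), 4) = -8*(-8) + (5 - 1*4) = 64 + (5 - 4) = 64 + 1 = 65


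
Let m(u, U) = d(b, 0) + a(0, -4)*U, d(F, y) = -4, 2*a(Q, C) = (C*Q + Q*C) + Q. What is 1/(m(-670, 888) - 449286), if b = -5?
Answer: -1/449290 ≈ -2.2257e-6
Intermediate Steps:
a(Q, C) = Q/2 + C*Q (a(Q, C) = ((C*Q + Q*C) + Q)/2 = ((C*Q + C*Q) + Q)/2 = (2*C*Q + Q)/2 = (Q + 2*C*Q)/2 = Q/2 + C*Q)
m(u, U) = -4 (m(u, U) = -4 + (0*(½ - 4))*U = -4 + (0*(-7/2))*U = -4 + 0*U = -4 + 0 = -4)
1/(m(-670, 888) - 449286) = 1/(-4 - 449286) = 1/(-449290) = -1/449290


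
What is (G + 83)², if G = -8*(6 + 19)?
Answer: 13689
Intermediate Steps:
G = -200 (G = -8*25 = -200)
(G + 83)² = (-200 + 83)² = (-117)² = 13689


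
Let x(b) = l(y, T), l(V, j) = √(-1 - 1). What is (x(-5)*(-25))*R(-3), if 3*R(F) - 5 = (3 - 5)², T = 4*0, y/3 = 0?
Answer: -75*I*√2 ≈ -106.07*I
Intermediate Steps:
y = 0 (y = 3*0 = 0)
T = 0
l(V, j) = I*√2 (l(V, j) = √(-2) = I*√2)
x(b) = I*√2
R(F) = 3 (R(F) = 5/3 + (3 - 5)²/3 = 5/3 + (⅓)*(-2)² = 5/3 + (⅓)*4 = 5/3 + 4/3 = 3)
(x(-5)*(-25))*R(-3) = ((I*√2)*(-25))*3 = -25*I*√2*3 = -75*I*√2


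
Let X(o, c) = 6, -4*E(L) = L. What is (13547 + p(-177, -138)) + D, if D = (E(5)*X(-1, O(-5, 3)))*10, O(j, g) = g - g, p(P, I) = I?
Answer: 13334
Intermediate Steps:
E(L) = -L/4
O(j, g) = 0
D = -75 (D = (-1/4*5*6)*10 = -5/4*6*10 = -15/2*10 = -75)
(13547 + p(-177, -138)) + D = (13547 - 138) - 75 = 13409 - 75 = 13334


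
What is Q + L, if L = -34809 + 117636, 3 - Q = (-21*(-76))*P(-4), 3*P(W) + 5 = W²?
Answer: 76978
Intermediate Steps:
P(W) = -5/3 + W²/3
Q = -5849 (Q = 3 - (-21*(-76))*(-5/3 + (⅓)*(-4)²) = 3 - 1596*(-5/3 + (⅓)*16) = 3 - 1596*(-5/3 + 16/3) = 3 - 1596*11/3 = 3 - 1*5852 = 3 - 5852 = -5849)
L = 82827
Q + L = -5849 + 82827 = 76978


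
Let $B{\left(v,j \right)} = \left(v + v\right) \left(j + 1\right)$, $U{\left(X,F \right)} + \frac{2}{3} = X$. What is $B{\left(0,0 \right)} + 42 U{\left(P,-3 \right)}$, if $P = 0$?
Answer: $-28$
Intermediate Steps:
$U{\left(X,F \right)} = - \frac{2}{3} + X$
$B{\left(v,j \right)} = 2 v \left(1 + j\right)$
$B{\left(0,0 \right)} + 42 U{\left(P,-3 \right)} = 2 \cdot 0 \left(1 + 0\right) + 42 \left(- \frac{2}{3} + 0\right) = 2 \cdot 0 \cdot 1 + 42 \left(- \frac{2}{3}\right) = 0 - 28 = -28$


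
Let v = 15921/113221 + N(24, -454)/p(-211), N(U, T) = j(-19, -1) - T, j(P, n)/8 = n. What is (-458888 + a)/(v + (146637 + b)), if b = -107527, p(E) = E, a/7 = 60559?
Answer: -33421593769/37371053247 ≈ -0.89432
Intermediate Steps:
a = 423913 (a = 7*60559 = 423913)
j(P, n) = 8*n
N(U, T) = -8 - T (N(U, T) = 8*(-1) - T = -8 - T)
v = -47137235/23889631 (v = 15921/113221 + (-8 - 1*(-454))/(-211) = 15921*(1/113221) + (-8 + 454)*(-1/211) = 15921/113221 + 446*(-1/211) = 15921/113221 - 446/211 = -47137235/23889631 ≈ -1.9731)
(-458888 + a)/(v + (146637 + b)) = (-458888 + 423913)/(-47137235/23889631 + (146637 - 107527)) = -34975/(-47137235/23889631 + 39110) = -34975/934276331175/23889631 = -34975*23889631/934276331175 = -33421593769/37371053247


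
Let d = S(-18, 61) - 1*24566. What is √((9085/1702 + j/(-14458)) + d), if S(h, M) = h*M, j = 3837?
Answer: I*√1835686010108617/267473 ≈ 160.18*I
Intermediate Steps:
S(h, M) = M*h
d = -25664 (d = 61*(-18) - 1*24566 = -1098 - 24566 = -25664)
√((9085/1702 + j/(-14458)) + d) = √((9085/1702 + 3837/(-14458)) - 25664) = √((9085*(1/1702) + 3837*(-1/14458)) - 25664) = √((395/74 - 3837/14458) - 25664) = √(1356743/267473 - 25664) = √(-6863070329/267473) = I*√1835686010108617/267473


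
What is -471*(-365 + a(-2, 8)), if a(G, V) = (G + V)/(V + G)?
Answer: 171444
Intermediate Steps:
a(G, V) = 1 (a(G, V) = (G + V)/(G + V) = 1)
-471*(-365 + a(-2, 8)) = -471*(-365 + 1) = -471*(-364) = 171444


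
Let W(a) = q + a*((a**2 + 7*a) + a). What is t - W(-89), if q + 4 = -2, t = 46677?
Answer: 688284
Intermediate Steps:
q = -6 (q = -4 - 2 = -6)
W(a) = -6 + a*(a**2 + 8*a) (W(a) = -6 + a*((a**2 + 7*a) + a) = -6 + a*(a**2 + 8*a))
t - W(-89) = 46677 - (-6 + (-89)**3 + 8*(-89)**2) = 46677 - (-6 - 704969 + 8*7921) = 46677 - (-6 - 704969 + 63368) = 46677 - 1*(-641607) = 46677 + 641607 = 688284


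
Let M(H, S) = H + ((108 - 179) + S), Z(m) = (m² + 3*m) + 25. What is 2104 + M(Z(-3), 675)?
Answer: 2733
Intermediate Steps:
Z(m) = 25 + m² + 3*m
M(H, S) = -71 + H + S (M(H, S) = H + (-71 + S) = -71 + H + S)
2104 + M(Z(-3), 675) = 2104 + (-71 + (25 + (-3)² + 3*(-3)) + 675) = 2104 + (-71 + (25 + 9 - 9) + 675) = 2104 + (-71 + 25 + 675) = 2104 + 629 = 2733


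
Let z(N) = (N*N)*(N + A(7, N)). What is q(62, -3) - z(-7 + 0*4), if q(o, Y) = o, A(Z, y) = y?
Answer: 748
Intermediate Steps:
z(N) = 2*N³ (z(N) = (N*N)*(N + N) = N²*(2*N) = 2*N³)
q(62, -3) - z(-7 + 0*4) = 62 - 2*(-7 + 0*4)³ = 62 - 2*(-7 + 0)³ = 62 - 2*(-7)³ = 62 - 2*(-343) = 62 - 1*(-686) = 62 + 686 = 748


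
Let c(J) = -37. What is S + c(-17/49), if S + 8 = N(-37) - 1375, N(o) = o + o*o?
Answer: -88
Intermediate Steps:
N(o) = o + o**2
S = -51 (S = -8 + (-37*(1 - 37) - 1375) = -8 + (-37*(-36) - 1375) = -8 + (1332 - 1375) = -8 - 43 = -51)
S + c(-17/49) = -51 - 37 = -88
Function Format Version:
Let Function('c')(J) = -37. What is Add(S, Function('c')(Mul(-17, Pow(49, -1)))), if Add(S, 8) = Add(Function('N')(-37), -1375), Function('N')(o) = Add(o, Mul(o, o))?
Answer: -88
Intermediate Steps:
Function('N')(o) = Add(o, Pow(o, 2))
S = -51 (S = Add(-8, Add(Mul(-37, Add(1, -37)), -1375)) = Add(-8, Add(Mul(-37, -36), -1375)) = Add(-8, Add(1332, -1375)) = Add(-8, -43) = -51)
Add(S, Function('c')(Mul(-17, Pow(49, -1)))) = Add(-51, -37) = -88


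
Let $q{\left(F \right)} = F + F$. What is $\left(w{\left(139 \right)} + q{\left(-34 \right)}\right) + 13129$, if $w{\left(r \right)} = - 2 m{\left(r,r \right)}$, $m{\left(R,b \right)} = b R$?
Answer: $-25581$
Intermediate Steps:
$q{\left(F \right)} = 2 F$
$m{\left(R,b \right)} = R b$
$w{\left(r \right)} = - 2 r^{2}$ ($w{\left(r \right)} = - 2 r r = - 2 r^{2}$)
$\left(w{\left(139 \right)} + q{\left(-34 \right)}\right) + 13129 = \left(- 2 \cdot 139^{2} + 2 \left(-34\right)\right) + 13129 = \left(\left(-2\right) 19321 - 68\right) + 13129 = \left(-38642 - 68\right) + 13129 = -38710 + 13129 = -25581$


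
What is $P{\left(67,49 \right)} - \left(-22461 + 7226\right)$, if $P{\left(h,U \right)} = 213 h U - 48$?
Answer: $714466$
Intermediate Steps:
$P{\left(h,U \right)} = -48 + 213 U h$ ($P{\left(h,U \right)} = 213 U h - 48 = -48 + 213 U h$)
$P{\left(67,49 \right)} - \left(-22461 + 7226\right) = \left(-48 + 213 \cdot 49 \cdot 67\right) - \left(-22461 + 7226\right) = \left(-48 + 699279\right) - -15235 = 699231 + 15235 = 714466$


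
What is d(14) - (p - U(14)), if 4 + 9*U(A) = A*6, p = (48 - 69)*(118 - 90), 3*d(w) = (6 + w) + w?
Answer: 5474/9 ≈ 608.22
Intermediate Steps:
d(w) = 2 + 2*w/3 (d(w) = ((6 + w) + w)/3 = (6 + 2*w)/3 = 2 + 2*w/3)
p = -588 (p = -21*28 = -588)
U(A) = -4/9 + 2*A/3 (U(A) = -4/9 + (A*6)/9 = -4/9 + (6*A)/9 = -4/9 + 2*A/3)
d(14) - (p - U(14)) = (2 + (⅔)*14) - (-588 - (-4/9 + (⅔)*14)) = (2 + 28/3) - (-588 - (-4/9 + 28/3)) = 34/3 - (-588 - 1*80/9) = 34/3 - (-588 - 80/9) = 34/3 - 1*(-5372/9) = 34/3 + 5372/9 = 5474/9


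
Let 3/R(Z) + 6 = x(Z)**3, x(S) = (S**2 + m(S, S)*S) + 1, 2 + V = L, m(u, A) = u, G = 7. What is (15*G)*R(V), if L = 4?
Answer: 105/241 ≈ 0.43568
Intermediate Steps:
V = 2 (V = -2 + 4 = 2)
x(S) = 1 + 2*S**2 (x(S) = (S**2 + S*S) + 1 = (S**2 + S**2) + 1 = 2*S**2 + 1 = 1 + 2*S**2)
R(Z) = 3/(-6 + (1 + 2*Z**2)**3)
(15*G)*R(V) = (15*7)*(3/(-6 + (1 + 2*2**2)**3)) = 105*(3/(-6 + (1 + 2*4)**3)) = 105*(3/(-6 + (1 + 8)**3)) = 105*(3/(-6 + 9**3)) = 105*(3/(-6 + 729)) = 105*(3/723) = 105*(3*(1/723)) = 105*(1/241) = 105/241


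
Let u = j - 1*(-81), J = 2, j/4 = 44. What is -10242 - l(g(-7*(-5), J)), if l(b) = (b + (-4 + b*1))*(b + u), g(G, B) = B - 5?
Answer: -7702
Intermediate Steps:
j = 176 (j = 4*44 = 176)
u = 257 (u = 176 - 1*(-81) = 176 + 81 = 257)
g(G, B) = -5 + B
l(b) = (-4 + 2*b)*(257 + b) (l(b) = (b + (-4 + b*1))*(b + 257) = (b + (-4 + b))*(257 + b) = (-4 + 2*b)*(257 + b))
-10242 - l(g(-7*(-5), J)) = -10242 - (-1028 + 2*(-5 + 2)² + 510*(-5 + 2)) = -10242 - (-1028 + 2*(-3)² + 510*(-3)) = -10242 - (-1028 + 2*9 - 1530) = -10242 - (-1028 + 18 - 1530) = -10242 - 1*(-2540) = -10242 + 2540 = -7702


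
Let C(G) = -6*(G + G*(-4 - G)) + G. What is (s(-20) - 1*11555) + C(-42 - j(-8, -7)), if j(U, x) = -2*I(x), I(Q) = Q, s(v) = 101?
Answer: 6298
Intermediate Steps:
j(U, x) = -2*x
C(G) = -5*G - 6*G*(-4 - G) (C(G) = (-6*G - 6*G*(-4 - G)) + G = -5*G - 6*G*(-4 - G))
(s(-20) - 1*11555) + C(-42 - j(-8, -7)) = (101 - 1*11555) + (-42 - (-2)*(-7))*(19 + 6*(-42 - (-2)*(-7))) = (101 - 11555) + (-42 - 1*14)*(19 + 6*(-42 - 1*14)) = -11454 + (-42 - 14)*(19 + 6*(-42 - 14)) = -11454 - 56*(19 + 6*(-56)) = -11454 - 56*(19 - 336) = -11454 - 56*(-317) = -11454 + 17752 = 6298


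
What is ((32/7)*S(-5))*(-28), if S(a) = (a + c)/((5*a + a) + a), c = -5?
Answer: -256/7 ≈ -36.571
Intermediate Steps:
S(a) = (-5 + a)/(7*a) (S(a) = (a - 5)/((5*a + a) + a) = (-5 + a)/(6*a + a) = (-5 + a)/((7*a)) = (-5 + a)*(1/(7*a)) = (-5 + a)/(7*a))
((32/7)*S(-5))*(-28) = ((32/7)*((⅐)*(-5 - 5)/(-5)))*(-28) = ((32*(⅐))*((⅐)*(-⅕)*(-10)))*(-28) = ((32/7)*(2/7))*(-28) = (64/49)*(-28) = -256/7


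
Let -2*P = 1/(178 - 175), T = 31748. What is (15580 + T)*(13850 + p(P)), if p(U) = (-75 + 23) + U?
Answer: 653023856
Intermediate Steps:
P = -⅙ (P = -1/(2*(178 - 175)) = -½/3 = -½*⅓ = -⅙ ≈ -0.16667)
p(U) = -52 + U
(15580 + T)*(13850 + p(P)) = (15580 + 31748)*(13850 + (-52 - ⅙)) = 47328*(13850 - 313/6) = 47328*(82787/6) = 653023856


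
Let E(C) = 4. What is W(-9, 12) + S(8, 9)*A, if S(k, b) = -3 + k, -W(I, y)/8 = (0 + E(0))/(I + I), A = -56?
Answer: -2504/9 ≈ -278.22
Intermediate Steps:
W(I, y) = -16/I (W(I, y) = -8*(0 + 4)/(I + I) = -32/(2*I) = -32*1/(2*I) = -16/I)
W(-9, 12) + S(8, 9)*A = -16/(-9) + (-3 + 8)*(-56) = -16*(-⅑) + 5*(-56) = 16/9 - 280 = -2504/9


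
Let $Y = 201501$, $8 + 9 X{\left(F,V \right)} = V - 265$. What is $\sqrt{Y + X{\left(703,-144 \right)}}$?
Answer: $\frac{2 \sqrt{453273}}{3} \approx 448.84$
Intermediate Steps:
$X{\left(F,V \right)} = - \frac{91}{3} + \frac{V}{9}$ ($X{\left(F,V \right)} = - \frac{8}{9} + \frac{V - 265}{9} = - \frac{8}{9} + \frac{-265 + V}{9} = - \frac{8}{9} + \left(- \frac{265}{9} + \frac{V}{9}\right) = - \frac{91}{3} + \frac{V}{9}$)
$\sqrt{Y + X{\left(703,-144 \right)}} = \sqrt{201501 + \left(- \frac{91}{3} + \frac{1}{9} \left(-144\right)\right)} = \sqrt{201501 - \frac{139}{3}} = \sqrt{\frac{604364}{3}} = \frac{2 \sqrt{453273}}{3}$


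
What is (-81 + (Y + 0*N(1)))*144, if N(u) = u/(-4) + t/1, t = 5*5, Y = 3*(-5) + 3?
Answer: -13392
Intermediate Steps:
Y = -12 (Y = -15 + 3 = -12)
t = 25
N(u) = 25 - u/4 (N(u) = u/(-4) + 25/1 = u*(-1/4) + 25*1 = -u/4 + 25 = 25 - u/4)
(-81 + (Y + 0*N(1)))*144 = (-81 + (-12 + 0*(25 - 1/4*1)))*144 = (-81 + (-12 + 0*(25 - 1/4)))*144 = (-81 + (-12 + 0*(99/4)))*144 = (-81 + (-12 + 0))*144 = (-81 - 12)*144 = -93*144 = -13392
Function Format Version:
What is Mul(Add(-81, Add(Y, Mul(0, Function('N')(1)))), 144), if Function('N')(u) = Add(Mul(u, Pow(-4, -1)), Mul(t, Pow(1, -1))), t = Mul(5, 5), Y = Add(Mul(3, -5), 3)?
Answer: -13392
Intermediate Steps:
Y = -12 (Y = Add(-15, 3) = -12)
t = 25
Function('N')(u) = Add(25, Mul(Rational(-1, 4), u)) (Function('N')(u) = Add(Mul(u, Pow(-4, -1)), Mul(25, Pow(1, -1))) = Add(Mul(u, Rational(-1, 4)), Mul(25, 1)) = Add(Mul(Rational(-1, 4), u), 25) = Add(25, Mul(Rational(-1, 4), u)))
Mul(Add(-81, Add(Y, Mul(0, Function('N')(1)))), 144) = Mul(Add(-81, Add(-12, Mul(0, Add(25, Mul(Rational(-1, 4), 1))))), 144) = Mul(Add(-81, Add(-12, Mul(0, Add(25, Rational(-1, 4))))), 144) = Mul(Add(-81, Add(-12, Mul(0, Rational(99, 4)))), 144) = Mul(Add(-81, Add(-12, 0)), 144) = Mul(Add(-81, -12), 144) = Mul(-93, 144) = -13392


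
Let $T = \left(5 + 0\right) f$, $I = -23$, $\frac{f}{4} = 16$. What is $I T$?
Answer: $-7360$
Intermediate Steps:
$f = 64$ ($f = 4 \cdot 16 = 64$)
$T = 320$ ($T = \left(5 + 0\right) 64 = 5 \cdot 64 = 320$)
$I T = \left(-23\right) 320 = -7360$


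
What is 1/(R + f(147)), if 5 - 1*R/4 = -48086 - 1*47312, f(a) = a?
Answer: 1/381759 ≈ 2.6195e-6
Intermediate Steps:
R = 381612 (R = 20 - 4*(-48086 - 1*47312) = 20 - 4*(-48086 - 47312) = 20 - 4*(-95398) = 20 + 381592 = 381612)
1/(R + f(147)) = 1/(381612 + 147) = 1/381759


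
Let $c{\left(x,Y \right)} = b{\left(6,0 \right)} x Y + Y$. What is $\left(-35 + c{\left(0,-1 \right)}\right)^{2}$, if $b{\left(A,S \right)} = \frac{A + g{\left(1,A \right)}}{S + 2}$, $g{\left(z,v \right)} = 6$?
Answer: $1296$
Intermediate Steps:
$b{\left(A,S \right)} = \frac{6 + A}{2 + S}$ ($b{\left(A,S \right)} = \frac{A + 6}{S + 2} = \frac{6 + A}{2 + S}$)
$c{\left(x,Y \right)} = Y + 6 Y x$ ($c{\left(x,Y \right)} = \frac{6 + 6}{2 + 0} x Y + Y = \frac{1}{2} \cdot 12 x Y + Y = 6 x Y + Y = 6 Y x + Y = Y + 6 Y x$)
$\left(-35 + c{\left(0,-1 \right)}\right)^{2} = \left(-35 - \left(1 + 6 \cdot 0\right)\right)^{2} = \left(-35 - \left(1 + 0\right)\right)^{2} = \left(-35 - 1\right)^{2} = \left(-36\right)^{2} = 1296$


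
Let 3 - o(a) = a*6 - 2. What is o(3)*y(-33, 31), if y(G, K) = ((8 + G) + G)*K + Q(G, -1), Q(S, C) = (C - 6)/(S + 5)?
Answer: 93483/4 ≈ 23371.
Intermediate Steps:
Q(S, C) = (-6 + C)/(5 + S)
o(a) = 5 - 6*a (o(a) = 3 - (a*6 - 2) = 3 - (6*a - 2) = 3 - (-2 + 6*a) = 3 + (2 - 6*a) = 5 - 6*a)
y(G, K) = -7/(5 + G) + K*(8 + 2*G) (y(G, K) = ((8 + G) + G)*K + (-6 - 1)/(5 + G) = (8 + 2*G)*K - 7/(5 + G) = K*(8 + 2*G) - 7/(5 + G) = -7/(5 + G) + K*(8 + 2*G))
o(3)*y(-33, 31) = (5 - 6*3)*((-7 + 2*31*(4 - 33)*(5 - 33))/(5 - 33)) = (5 - 18)*((-7 + 2*31*(-29)*(-28))/(-28)) = -(-13)*(-7 + 50344)/28 = -(-13)*50337/28 = -13*(-7191/4) = 93483/4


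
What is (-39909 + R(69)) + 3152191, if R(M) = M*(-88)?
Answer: 3106210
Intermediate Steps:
R(M) = -88*M
(-39909 + R(69)) + 3152191 = (-39909 - 88*69) + 3152191 = (-39909 - 6072) + 3152191 = -45981 + 3152191 = 3106210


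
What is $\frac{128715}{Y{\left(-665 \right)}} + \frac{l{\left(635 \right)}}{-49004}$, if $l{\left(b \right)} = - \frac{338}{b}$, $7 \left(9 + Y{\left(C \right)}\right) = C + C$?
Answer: $- \frac{2002647046919}{3096195230} \approx -646.81$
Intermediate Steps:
$Y{\left(C \right)} = -9 + \frac{2 C}{7}$ ($Y{\left(C \right)} = -9 + \frac{C + C}{7} = -9 + \frac{2 C}{7}$)
$\frac{128715}{Y{\left(-665 \right)}} + \frac{l{\left(635 \right)}}{-49004} = \frac{128715}{-9 + \frac{2}{7} \left(-665\right)} + \frac{\left(-338\right) \frac{1}{635}}{-49004} = \frac{128715}{-9 - 190} + \left(-338\right) \frac{1}{635} \left(- \frac{1}{49004}\right) = \frac{128715}{-199} - - \frac{169}{15558770} = 128715 \left(- \frac{1}{199}\right) + \frac{169}{15558770} = - \frac{128715}{199} + \frac{169}{15558770} = - \frac{2002647046919}{3096195230}$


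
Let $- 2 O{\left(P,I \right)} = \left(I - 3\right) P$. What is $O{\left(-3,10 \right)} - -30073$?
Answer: $\frac{60167}{2} \approx 30084.0$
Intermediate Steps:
$O{\left(P,I \right)} = - \frac{P \left(-3 + I\right)}{2}$ ($O{\left(P,I \right)} = - \frac{\left(I - 3\right) P}{2} = - \frac{\left(-3 + I\right) P}{2} = - \frac{P \left(-3 + I\right)}{2}$)
$O{\left(-3,10 \right)} - -30073 = \frac{1}{2} \left(-3\right) \left(3 - 10\right) - -30073 = \frac{1}{2} \left(-3\right) \left(3 - 10\right) + 30073 = \frac{1}{2} \left(-3\right) \left(-7\right) + 30073 = \frac{21}{2} + 30073 = \frac{60167}{2}$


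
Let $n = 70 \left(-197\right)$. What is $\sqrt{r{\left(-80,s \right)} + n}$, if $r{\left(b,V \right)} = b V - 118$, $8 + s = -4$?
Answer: $2 i \sqrt{3237} \approx 113.79 i$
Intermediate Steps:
$s = -12$ ($s = -8 - 4 = -12$)
$r{\left(b,V \right)} = -118 + V b$ ($r{\left(b,V \right)} = V b - 118 = -118 + V b$)
$n = -13790$
$\sqrt{r{\left(-80,s \right)} + n} = \sqrt{\left(-118 - -960\right) - 13790} = \sqrt{\left(-118 + 960\right) - 13790} = \sqrt{842 - 13790} = \sqrt{-12948} = 2 i \sqrt{3237}$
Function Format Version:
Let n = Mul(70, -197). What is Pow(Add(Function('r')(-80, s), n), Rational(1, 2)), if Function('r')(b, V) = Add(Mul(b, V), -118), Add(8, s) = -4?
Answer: Mul(2, I, Pow(3237, Rational(1, 2))) ≈ Mul(113.79, I)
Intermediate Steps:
s = -12 (s = Add(-8, -4) = -12)
Function('r')(b, V) = Add(-118, Mul(V, b)) (Function('r')(b, V) = Add(Mul(V, b), -118) = Add(-118, Mul(V, b)))
n = -13790
Pow(Add(Function('r')(-80, s), n), Rational(1, 2)) = Pow(Add(Add(-118, Mul(-12, -80)), -13790), Rational(1, 2)) = Pow(Add(Add(-118, 960), -13790), Rational(1, 2)) = Pow(Add(842, -13790), Rational(1, 2)) = Pow(-12948, Rational(1, 2)) = Mul(2, I, Pow(3237, Rational(1, 2)))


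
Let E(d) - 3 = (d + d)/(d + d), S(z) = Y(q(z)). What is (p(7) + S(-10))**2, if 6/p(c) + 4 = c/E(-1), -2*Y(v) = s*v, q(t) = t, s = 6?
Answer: 6724/9 ≈ 747.11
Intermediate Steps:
Y(v) = -3*v
S(z) = -3*z
E(d) = 4 (E(d) = 3 + (d + d)/(d + d) = 3 + (2*d)/((2*d)) = 3 + (2*d)*(1/(2*d)) = 3 + 1 = 4)
p(c) = 6/(-4 + c/4)
(p(7) + S(-10))**2 = (24/(-16 + 7) - 3*(-10))**2 = (24/(-9) + 30)**2 = (24*(-1/9) + 30)**2 = (-8/3 + 30)**2 = (82/3)**2 = 6724/9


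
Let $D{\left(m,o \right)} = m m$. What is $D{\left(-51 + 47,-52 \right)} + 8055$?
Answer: $8071$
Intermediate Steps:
$D{\left(m,o \right)} = m^{2}$
$D{\left(-51 + 47,-52 \right)} + 8055 = \left(-51 + 47\right)^{2} + 8055 = \left(-4\right)^{2} + 8055 = 16 + 8055 = 8071$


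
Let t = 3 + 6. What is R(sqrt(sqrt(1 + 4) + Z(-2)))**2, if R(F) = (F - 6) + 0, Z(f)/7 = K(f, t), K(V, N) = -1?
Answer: (6 - I*sqrt(7 - sqrt(5)))**2 ≈ 31.236 - 26.192*I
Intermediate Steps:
t = 9
Z(f) = -7 (Z(f) = 7*(-1) = -7)
R(F) = -6 + F (R(F) = (-6 + F) + 0 = -6 + F)
R(sqrt(sqrt(1 + 4) + Z(-2)))**2 = (-6 + sqrt(sqrt(1 + 4) - 7))**2 = (-6 + sqrt(sqrt(5) - 7))**2 = (-6 + sqrt(-7 + sqrt(5)))**2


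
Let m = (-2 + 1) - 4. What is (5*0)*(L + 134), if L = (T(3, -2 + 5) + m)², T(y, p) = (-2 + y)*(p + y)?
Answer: 0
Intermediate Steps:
m = -5 (m = -1 - 4 = -5)
L = 1 (L = ((3² - 2*(-2 + 5) - 2*3 + (-2 + 5)*3) - 5)² = ((9 - 2*3 - 6 + 3*3) - 5)² = ((9 - 6 - 6 + 9) - 5)² = (6 - 5)² = 1² = 1)
(5*0)*(L + 134) = (5*0)*(1 + 134) = 0*135 = 0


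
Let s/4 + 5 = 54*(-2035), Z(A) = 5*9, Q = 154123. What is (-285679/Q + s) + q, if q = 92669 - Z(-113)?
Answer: -53474185267/154123 ≈ -3.4696e+5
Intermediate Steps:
Z(A) = 45
s = -439580 (s = -20 + 4*(54*(-2035)) = -20 + 4*(-109890) = -20 - 439560 = -439580)
q = 92624 (q = 92669 - 1*45 = 92669 - 45 = 92624)
(-285679/Q + s) + q = (-285679/154123 - 439580) + 92624 = -67749674019/154123 + 92624 = -53474185267/154123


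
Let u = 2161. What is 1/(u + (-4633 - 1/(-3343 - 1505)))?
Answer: -4848/11984255 ≈ -0.00040453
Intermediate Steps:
1/(u + (-4633 - 1/(-3343 - 1505))) = 1/(2161 + (-4633 - 1/(-3343 - 1505))) = 1/(2161 + (-4633 - 1/(-4848))) = 1/(2161 + (-4633 - 1*(-1/4848))) = 1/(2161 + (-4633 + 1/4848)) = 1/(2161 - 22460783/4848) = 1/(-11984255/4848) = -4848/11984255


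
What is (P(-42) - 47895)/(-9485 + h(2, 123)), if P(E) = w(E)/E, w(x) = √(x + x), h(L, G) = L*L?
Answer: 47895/9481 + I*√21/199101 ≈ 5.0517 + 2.3016e-5*I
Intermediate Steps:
h(L, G) = L²
w(x) = √2*√x (w(x) = √(2*x) = √2*√x)
P(E) = √2/√E (P(E) = (√2*√E)/E = √2/√E)
(P(-42) - 47895)/(-9485 + h(2, 123)) = (√2/√(-42) - 47895)/(-9485 + 2²) = (√2*(-I*√42/42) - 47895)/(-9485 + 4) = (-I*√21/21 - 47895)/(-9481) = (-47895 - I*√21/21)*(-1/9481) = 47895/9481 + I*√21/199101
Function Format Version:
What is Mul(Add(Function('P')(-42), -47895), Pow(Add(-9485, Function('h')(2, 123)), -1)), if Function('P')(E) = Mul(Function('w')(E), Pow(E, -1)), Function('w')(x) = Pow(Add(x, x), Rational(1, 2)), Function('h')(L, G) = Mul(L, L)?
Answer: Add(Rational(47895, 9481), Mul(Rational(1, 199101), I, Pow(21, Rational(1, 2)))) ≈ Add(5.0517, Mul(2.3016e-5, I))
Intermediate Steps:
Function('h')(L, G) = Pow(L, 2)
Function('w')(x) = Mul(Pow(2, Rational(1, 2)), Pow(x, Rational(1, 2))) (Function('w')(x) = Pow(Mul(2, x), Rational(1, 2)) = Mul(Pow(2, Rational(1, 2)), Pow(x, Rational(1, 2))))
Function('P')(E) = Mul(Pow(2, Rational(1, 2)), Pow(E, Rational(-1, 2))) (Function('P')(E) = Mul(Mul(Pow(2, Rational(1, 2)), Pow(E, Rational(1, 2))), Pow(E, -1)) = Mul(Pow(2, Rational(1, 2)), Pow(E, Rational(-1, 2))))
Mul(Add(Function('P')(-42), -47895), Pow(Add(-9485, Function('h')(2, 123)), -1)) = Mul(Add(Mul(Pow(2, Rational(1, 2)), Pow(-42, Rational(-1, 2))), -47895), Pow(Add(-9485, Pow(2, 2)), -1)) = Mul(Add(Mul(Pow(2, Rational(1, 2)), Mul(Rational(-1, 42), I, Pow(42, Rational(1, 2)))), -47895), Pow(Add(-9485, 4), -1)) = Mul(Add(Mul(Rational(-1, 21), I, Pow(21, Rational(1, 2))), -47895), Pow(-9481, -1)) = Mul(Add(-47895, Mul(Rational(-1, 21), I, Pow(21, Rational(1, 2)))), Rational(-1, 9481)) = Add(Rational(47895, 9481), Mul(Rational(1, 199101), I, Pow(21, Rational(1, 2))))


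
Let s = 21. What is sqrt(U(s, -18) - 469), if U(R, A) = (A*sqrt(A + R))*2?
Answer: sqrt(-469 - 36*sqrt(3)) ≈ 23.051*I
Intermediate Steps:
U(R, A) = 2*A*sqrt(A + R)
sqrt(U(s, -18) - 469) = sqrt(2*(-18)*sqrt(-18 + 21) - 469) = sqrt(2*(-18)*sqrt(3) - 469) = sqrt(-36*sqrt(3) - 469) = sqrt(-469 - 36*sqrt(3))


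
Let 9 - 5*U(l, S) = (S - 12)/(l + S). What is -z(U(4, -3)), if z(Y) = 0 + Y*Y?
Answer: -576/25 ≈ -23.040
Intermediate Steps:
U(l, S) = 9/5 - (-12 + S)/(5*(S + l)) (U(l, S) = 9/5 - (S - 12)/(5*(l + S)) = 9/5 - (-12 + S)/(5*(S + l)))
z(Y) = Y² (z(Y) = 0 + Y² = Y²)
-z(U(4, -3)) = -((12 + 8*(-3) + 9*4)/(5*(-3 + 4)))² = -((⅕)*(12 - 24 + 36)/1)² = -((⅕)*1*24)² = -(24/5)² = -1*576/25 = -576/25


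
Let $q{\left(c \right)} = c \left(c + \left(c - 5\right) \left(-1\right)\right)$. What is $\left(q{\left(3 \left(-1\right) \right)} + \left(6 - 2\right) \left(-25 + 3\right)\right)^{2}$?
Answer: $10609$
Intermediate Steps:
$q{\left(c \right)} = 5 c$ ($q{\left(c \right)} = c \left(c + \left(-5 + c\right) \left(-1\right)\right) = c \left(c - \left(-5 + c\right)\right) = c 5 = 5 c$)
$\left(q{\left(3 \left(-1\right) \right)} + \left(6 - 2\right) \left(-25 + 3\right)\right)^{2} = \left(5 \cdot 3 \left(-1\right) + \left(6 - 2\right) \left(-25 + 3\right)\right)^{2} = \left(5 \left(-3\right) + \left(6 + \left(-4 + 2\right)\right) \left(-22\right)\right)^{2} = \left(-15 + \left(6 - 2\right) \left(-22\right)\right)^{2} = \left(-15 + 4 \left(-22\right)\right)^{2} = \left(-15 - 88\right)^{2} = \left(-103\right)^{2} = 10609$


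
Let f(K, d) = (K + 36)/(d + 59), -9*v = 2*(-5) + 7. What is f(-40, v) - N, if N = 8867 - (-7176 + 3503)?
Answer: -1116066/89 ≈ -12540.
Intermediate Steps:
v = ⅓ (v = -(2*(-5) + 7)/9 = -(-10 + 7)/9 = -⅑*(-3) = ⅓ ≈ 0.33333)
N = 12540 (N = 8867 - 1*(-3673) = 8867 + 3673 = 12540)
f(K, d) = (36 + K)/(59 + d)
f(-40, v) - N = (36 - 40)/(59 + ⅓) - 1*12540 = -4/(178/3) - 12540 = (3/178)*(-4) - 12540 = -6/89 - 12540 = -1116066/89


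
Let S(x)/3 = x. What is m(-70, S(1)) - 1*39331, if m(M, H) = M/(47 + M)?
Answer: -904543/23 ≈ -39328.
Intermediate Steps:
S(x) = 3*x
m(-70, S(1)) - 1*39331 = -70/(47 - 70) - 1*39331 = -70/(-23) - 39331 = -70*(-1/23) - 39331 = 70/23 - 39331 = -904543/23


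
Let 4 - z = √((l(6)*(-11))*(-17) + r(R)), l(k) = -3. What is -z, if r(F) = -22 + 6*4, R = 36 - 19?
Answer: -4 + I*√559 ≈ -4.0 + 23.643*I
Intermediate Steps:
R = 17
r(F) = 2 (r(F) = -22 + 24 = 2)
z = 4 - I*√559 (z = 4 - √(-3*(-11)*(-17) + 2) = 4 - √(33*(-17) + 2) = 4 - √(-561 + 2) = 4 - √(-559) = 4 - I*√559 ≈ 4.0 - 23.643*I)
-z = -(4 - I*√559) = -4 + I*√559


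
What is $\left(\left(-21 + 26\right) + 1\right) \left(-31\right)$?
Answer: $-186$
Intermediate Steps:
$\left(\left(-21 + 26\right) + 1\right) \left(-31\right) = \left(5 + 1\right) \left(-31\right) = 6 \left(-31\right) = -186$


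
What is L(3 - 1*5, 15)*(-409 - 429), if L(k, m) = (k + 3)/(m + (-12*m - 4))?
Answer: 838/169 ≈ 4.9586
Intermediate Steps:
L(k, m) = (3 + k)/(-4 - 11*m) (L(k, m) = (3 + k)/(m + (-4 - 12*m)) = (3 + k)/(-4 - 11*m))
L(3 - 1*5, 15)*(-409 - 429) = ((-3 - (3 - 1*5))/(4 + 11*15))*(-409 - 429) = ((-3 - (3 - 5))/(4 + 165))*(-838) = ((-3 - 1*(-2))/169)*(-838) = ((-3 + 2)/169)*(-838) = ((1/169)*(-1))*(-838) = -1/169*(-838) = 838/169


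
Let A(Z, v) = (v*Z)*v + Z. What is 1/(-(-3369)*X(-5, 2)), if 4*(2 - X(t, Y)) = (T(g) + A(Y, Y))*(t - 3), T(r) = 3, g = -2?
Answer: 1/94332 ≈ 1.0601e-5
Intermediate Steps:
A(Z, v) = Z + Z*v² (A(Z, v) = (Z*v)*v + Z = Z*v² + Z = Z + Z*v²)
X(t, Y) = 2 - (-3 + t)*(3 + Y*(1 + Y²))/4 (X(t, Y) = 2 - (3 + Y*(1 + Y²))*(t - 3)/4 = 2 - (3 + Y*(1 + Y²))*(-3 + t)/4 = 2 - (-3 + t)*(3 + Y*(1 + Y²))/4)
1/(-(-3369)*X(-5, 2)) = 1/(-(-3369)*(17/4 - ¾*(-5) + (¾)*2*(1 + 2²) - ¼*2*(-5)*(1 + 2²))) = 1/(-(-3369)*(17/4 + 15/4 + (¾)*2*(1 + 4) - ¼*2*(-5)*(1 + 4))) = 1/(-(-3369)*(17/4 + 15/4 + (¾)*2*5 - ¼*2*(-5)*5)) = 1/(-(-3369)*(17/4 + 15/4 + 15/2 + 25/2)) = 1/(-(-3369)*28) = 1/(-1123*(-84)) = 1/94332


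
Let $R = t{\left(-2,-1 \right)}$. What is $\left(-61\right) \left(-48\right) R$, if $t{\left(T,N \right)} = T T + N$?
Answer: $8784$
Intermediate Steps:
$t{\left(T,N \right)} = N + T^{2}$ ($t{\left(T,N \right)} = T^{2} + N = N + T^{2}$)
$R = 3$ ($R = -1 + \left(-2\right)^{2} = -1 + 4 = 3$)
$\left(-61\right) \left(-48\right) R = \left(-61\right) \left(-48\right) 3 = 2928 \cdot 3 = 8784$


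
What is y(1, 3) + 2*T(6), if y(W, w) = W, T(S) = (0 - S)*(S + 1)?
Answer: -83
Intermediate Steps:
T(S) = -S*(1 + S) (T(S) = (-S)*(1 + S) = -S*(1 + S))
y(1, 3) + 2*T(6) = 1 + 2*(-1*6*(1 + 6)) = 1 + 2*(-1*6*7) = 1 + 2*(-42) = 1 - 84 = -83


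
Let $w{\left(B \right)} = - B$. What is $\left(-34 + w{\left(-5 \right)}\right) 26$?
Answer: $-754$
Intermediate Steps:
$\left(-34 + w{\left(-5 \right)}\right) 26 = \left(-34 - -5\right) 26 = \left(-34 + 5\right) 26 = \left(-29\right) 26 = -754$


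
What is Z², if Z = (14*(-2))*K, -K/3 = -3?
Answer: 63504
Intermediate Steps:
K = 9 (K = -3*(-3) = 9)
Z = -252 (Z = (14*(-2))*9 = -28*9 = -252)
Z² = (-252)² = 63504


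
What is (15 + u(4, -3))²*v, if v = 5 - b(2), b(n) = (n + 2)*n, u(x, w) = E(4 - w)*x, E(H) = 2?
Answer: -1587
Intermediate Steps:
u(x, w) = 2*x
b(n) = n*(2 + n) (b(n) = (2 + n)*n = n*(2 + n))
v = -3 (v = 5 - 2*(2 + 2) = 5 - 2*4 = 5 - 1*8 = 5 - 8 = -3)
(15 + u(4, -3))²*v = (15 + 2*4)²*(-3) = (15 + 8)²*(-3) = 23²*(-3) = 529*(-3) = -1587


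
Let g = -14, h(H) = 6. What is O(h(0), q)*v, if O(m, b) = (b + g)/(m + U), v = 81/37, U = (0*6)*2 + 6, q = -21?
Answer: -945/148 ≈ -6.3851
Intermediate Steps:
U = 6 (U = 0*2 + 6 = 0 + 6 = 6)
v = 81/37 (v = 81*(1/37) = 81/37 ≈ 2.1892)
O(m, b) = (-14 + b)/(6 + m) (O(m, b) = (b - 14)/(m + 6) = (-14 + b)/(6 + m))
O(h(0), q)*v = ((-14 - 21)/(6 + 6))*(81/37) = (-35/12)*(81/37) = ((1/12)*(-35))*(81/37) = -35/12*81/37 = -945/148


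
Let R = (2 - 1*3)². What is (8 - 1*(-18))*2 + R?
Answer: 53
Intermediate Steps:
R = 1 (R = (2 - 3)² = (-1)² = 1)
(8 - 1*(-18))*2 + R = (8 - 1*(-18))*2 + 1 = (8 + 18)*2 + 1 = 26*2 + 1 = 52 + 1 = 53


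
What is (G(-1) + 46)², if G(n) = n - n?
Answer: 2116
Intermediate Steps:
G(n) = 0
(G(-1) + 46)² = (0 + 46)² = 46² = 2116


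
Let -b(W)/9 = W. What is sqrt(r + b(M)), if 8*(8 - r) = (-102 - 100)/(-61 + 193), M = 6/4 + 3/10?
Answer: I*sqrt(3488595)/660 ≈ 2.83*I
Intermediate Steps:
M = 9/5 (M = 6*(1/4) + 3*(1/10) = 3/2 + 3/10 = 9/5 ≈ 1.8000)
b(W) = -9*W
r = 4325/528 (r = 8 - (-102 - 100)/(8*(-61 + 193)) = 8 - (-101)/(4*132) = 8 - 1/8*(-101/66) = 8 + 101/528 = 4325/528 ≈ 8.1913)
sqrt(r + b(M)) = sqrt(4325/528 - 9*9/5) = sqrt(4325/528 - 81/5) = sqrt(-21143/2640) = I*sqrt(3488595)/660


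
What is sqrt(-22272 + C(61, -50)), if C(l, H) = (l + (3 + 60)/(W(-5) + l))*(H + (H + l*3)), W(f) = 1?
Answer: I*sqrt(65827198)/62 ≈ 130.86*I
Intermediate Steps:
C(l, H) = (l + 63/(1 + l))*(2*H + 3*l) (C(l, H) = (l + (3 + 60)/(1 + l))*(H + (H + l*3)) = (l + 63/(1 + l))*(H + (H + 3*l)) = (l + 63/(1 + l))*(2*H + 3*l))
sqrt(-22272 + C(61, -50)) = sqrt(-22272 + (3*61**2 + 3*61**3 + 126*(-50) + 189*61 + 2*(-50)*61 + 2*(-50)*61**2)/(1 + 61)) = sqrt(-22272 + (3*3721 + 3*226981 - 6300 + 11529 - 6100 + 2*(-50)*3721)/62) = sqrt(-22272 + (11163 + 680943 - 6300 + 11529 - 6100 - 372100)/62) = sqrt(-22272 + (1/62)*319135) = sqrt(-22272 + 319135/62) = sqrt(-1061729/62) = I*sqrt(65827198)/62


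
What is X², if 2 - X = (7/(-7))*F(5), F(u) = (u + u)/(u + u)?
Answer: 9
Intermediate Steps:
F(u) = 1 (F(u) = (2*u)/((2*u)) = (2*u)*(1/(2*u)) = 1)
X = 3 (X = 2 - 7/(-7) = 2 - 7*(-⅐) = 2 - (-1) = 2 - 1*(-1) = 2 + 1 = 3)
X² = 3² = 9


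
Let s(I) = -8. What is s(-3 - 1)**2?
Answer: 64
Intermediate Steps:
s(-3 - 1)**2 = (-8)**2 = 64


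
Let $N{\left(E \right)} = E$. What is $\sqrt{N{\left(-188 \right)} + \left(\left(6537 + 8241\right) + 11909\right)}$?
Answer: $11 \sqrt{219} \approx 162.79$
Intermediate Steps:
$\sqrt{N{\left(-188 \right)} + \left(\left(6537 + 8241\right) + 11909\right)} = \sqrt{-188 + \left(\left(6537 + 8241\right) + 11909\right)} = \sqrt{-188 + \left(14778 + 11909\right)} = \sqrt{-188 + 26687} = \sqrt{26499} = 11 \sqrt{219}$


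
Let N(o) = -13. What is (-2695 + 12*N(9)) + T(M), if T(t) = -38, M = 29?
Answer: -2889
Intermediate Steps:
(-2695 + 12*N(9)) + T(M) = (-2695 + 12*(-13)) - 38 = (-2695 - 156) - 38 = -2851 - 38 = -2889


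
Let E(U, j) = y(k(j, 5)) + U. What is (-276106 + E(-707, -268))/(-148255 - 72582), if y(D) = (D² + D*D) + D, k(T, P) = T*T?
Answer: -10317168963/220837 ≈ -46719.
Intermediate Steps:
k(T, P) = T²
y(D) = D + 2*D² (y(D) = (D² + D²) + D = 2*D² + D = D + 2*D²)
E(U, j) = U + j²*(1 + 2*j²) (E(U, j) = j²*(1 + 2*j²) + U = U + j²*(1 + 2*j²))
(-276106 + E(-707, -268))/(-148255 - 72582) = (-276106 + (-707 + (-268)² + 2*(-268)⁴))/(-148255 - 72582) = (-276106 + (-707 + 71824 + 2*5158686976))/(-220837) = (-276106 + (-707 + 71824 + 10317373952))*(-1/220837) = (-276106 + 10317445069)*(-1/220837) = 10317168963*(-1/220837) = -10317168963/220837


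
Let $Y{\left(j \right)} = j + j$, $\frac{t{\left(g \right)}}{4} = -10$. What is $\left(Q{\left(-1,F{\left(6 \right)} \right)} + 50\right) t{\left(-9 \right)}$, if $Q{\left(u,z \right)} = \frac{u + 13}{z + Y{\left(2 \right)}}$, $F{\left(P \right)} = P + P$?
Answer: $-2030$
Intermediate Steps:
$t{\left(g \right)} = -40$ ($t{\left(g \right)} = 4 \left(-10\right) = -40$)
$Y{\left(j \right)} = 2 j$
$F{\left(P \right)} = 2 P$
$Q{\left(u,z \right)} = \frac{13 + u}{4 + z}$ ($Q{\left(u,z \right)} = \frac{u + 13}{z + 2 \cdot 2} = \frac{13 + u}{z + 4} = \frac{13 + u}{4 + z}$)
$\left(Q{\left(-1,F{\left(6 \right)} \right)} + 50\right) t{\left(-9 \right)} = \left(\frac{13 - 1}{4 + 2 \cdot 6} + 50\right) \left(-40\right) = \left(\frac{1}{4 + 12} \cdot 12 + 50\right) \left(-40\right) = \left(\frac{1}{16} \cdot 12 + 50\right) \left(-40\right) = \left(\frac{3}{4} + 50\right) \left(-40\right) = \frac{203}{4} \left(-40\right) = -2030$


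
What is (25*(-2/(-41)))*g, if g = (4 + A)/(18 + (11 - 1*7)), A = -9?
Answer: -125/451 ≈ -0.27716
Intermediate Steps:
g = -5/22 (g = (4 - 9)/(18 + (11 - 1*7)) = -5/(18 + (11 - 7)) = -5/(18 + 4) = -5/22 ≈ -0.22727)
(25*(-2/(-41)))*g = (25*(-2/(-41)))*(-5/22) = (25*(-2*(-1/41)))*(-5/22) = (25*(2/41))*(-5/22) = (50/41)*(-5/22) = -125/451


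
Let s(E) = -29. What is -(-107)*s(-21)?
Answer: -3103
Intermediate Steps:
-(-107)*s(-21) = -(-107)*(-29) = -1*3103 = -3103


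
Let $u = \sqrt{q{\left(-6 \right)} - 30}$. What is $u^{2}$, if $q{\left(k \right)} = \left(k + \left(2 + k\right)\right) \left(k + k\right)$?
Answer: $90$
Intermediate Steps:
$q{\left(k \right)} = 2 k \left(2 + 2 k\right)$ ($q{\left(k \right)} = \left(2 + 2 k\right) 2 k = 2 k \left(2 + 2 k\right)$)
$u = 3 \sqrt{10}$ ($u = \sqrt{4 \left(-6\right) \left(1 - 6\right) - 30} = \sqrt{4 \left(-6\right) \left(-5\right) - 30} = \sqrt{120 - 30} = \sqrt{90} = 3 \sqrt{10} \approx 9.4868$)
$u^{2} = \left(3 \sqrt{10}\right)^{2} = 90$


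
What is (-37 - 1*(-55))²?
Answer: 324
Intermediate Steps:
(-37 - 1*(-55))² = (-37 + 55)² = 18² = 324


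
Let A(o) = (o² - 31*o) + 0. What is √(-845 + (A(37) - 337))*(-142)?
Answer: -1136*I*√15 ≈ -4399.7*I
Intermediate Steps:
A(o) = o² - 31*o
√(-845 + (A(37) - 337))*(-142) = √(-845 + (37*(-31 + 37) - 337))*(-142) = √(-845 + (37*6 - 337))*(-142) = √(-845 + (222 - 337))*(-142) = √(-845 - 115)*(-142) = √(-960)*(-142) = (8*I*√15)*(-142) = -1136*I*√15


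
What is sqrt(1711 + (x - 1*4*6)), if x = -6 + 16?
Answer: sqrt(1697) ≈ 41.195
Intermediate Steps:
x = 10
sqrt(1711 + (x - 1*4*6)) = sqrt(1711 + (10 - 1*4*6)) = sqrt(1711 + (10 - 4*6)) = sqrt(1711 + (10 - 24)) = sqrt(1711 - 14) = sqrt(1697)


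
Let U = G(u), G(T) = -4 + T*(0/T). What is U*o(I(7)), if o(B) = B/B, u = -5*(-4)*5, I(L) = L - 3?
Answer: -4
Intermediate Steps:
I(L) = -3 + L
u = 100 (u = 20*5 = 100)
o(B) = 1
G(T) = -4 (G(T) = -4 + T*0 = -4 + 0 = -4)
U = -4
U*o(I(7)) = -4*1 = -4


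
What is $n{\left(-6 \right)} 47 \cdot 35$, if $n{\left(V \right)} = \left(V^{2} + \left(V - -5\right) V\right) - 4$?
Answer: $62510$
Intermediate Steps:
$n{\left(V \right)} = -4 + V^{2} + V \left(5 + V\right)$ ($n{\left(V \right)} = \left(V^{2} + \left(V + 5\right) V\right) - 4 = \left(V^{2} + \left(5 + V\right) V\right) - 4 = \left(V^{2} + V \left(5 + V\right)\right) - 4 = -4 + V^{2} + V \left(5 + V\right)$)
$n{\left(-6 \right)} 47 \cdot 35 = \left(-4 + 2 \left(-6\right)^{2} + 5 \left(-6\right)\right) 47 \cdot 35 = \left(-4 + 2 \cdot 36 - 30\right) 47 \cdot 35 = \left(-4 + 72 - 30\right) 47 \cdot 35 = 38 \cdot 47 \cdot 35 = 1786 \cdot 35 = 62510$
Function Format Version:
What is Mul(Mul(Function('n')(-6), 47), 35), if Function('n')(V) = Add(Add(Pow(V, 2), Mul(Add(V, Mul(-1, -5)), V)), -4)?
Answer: 62510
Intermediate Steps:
Function('n')(V) = Add(-4, Pow(V, 2), Mul(V, Add(5, V))) (Function('n')(V) = Add(Add(Pow(V, 2), Mul(Add(V, 5), V)), -4) = Add(Add(Pow(V, 2), Mul(Add(5, V), V)), -4) = Add(Add(Pow(V, 2), Mul(V, Add(5, V))), -4) = Add(-4, Pow(V, 2), Mul(V, Add(5, V))))
Mul(Mul(Function('n')(-6), 47), 35) = Mul(Mul(Add(-4, Mul(2, Pow(-6, 2)), Mul(5, -6)), 47), 35) = Mul(Mul(Add(-4, Mul(2, 36), -30), 47), 35) = Mul(Mul(Add(-4, 72, -30), 47), 35) = Mul(Mul(38, 47), 35) = Mul(1786, 35) = 62510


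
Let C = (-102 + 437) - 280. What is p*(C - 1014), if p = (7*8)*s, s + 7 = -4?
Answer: 590744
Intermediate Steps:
s = -11 (s = -7 - 4 = -11)
p = -616 (p = (7*8)*(-11) = 56*(-11) = -616)
C = 55 (C = 335 - 280 = 55)
p*(C - 1014) = -616*(55 - 1014) = -616*(-959) = 590744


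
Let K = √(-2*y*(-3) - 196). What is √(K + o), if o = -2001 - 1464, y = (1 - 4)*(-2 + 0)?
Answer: √(-3465 + 4*I*√10) ≈ 0.1074 + 58.864*I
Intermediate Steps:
y = 6 (y = -3*(-2) = 6)
K = 4*I*√10 (K = √(-2*6*(-3) - 196) = √(-12*(-3) - 196) = √(36 - 196) = √(-160) = 4*I*√10 ≈ 12.649*I)
o = -3465
√(K + o) = √(4*I*√10 - 3465) = √(-3465 + 4*I*√10)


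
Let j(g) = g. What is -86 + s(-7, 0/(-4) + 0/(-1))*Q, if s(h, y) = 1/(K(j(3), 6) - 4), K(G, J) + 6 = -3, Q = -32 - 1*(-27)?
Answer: -1113/13 ≈ -85.615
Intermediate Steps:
Q = -5 (Q = -32 + 27 = -5)
K(G, J) = -9 (K(G, J) = -6 - 3 = -9)
s(h, y) = -1/13 (s(h, y) = 1/(-9 - 4) = 1/(-13) = -1/13)
-86 + s(-7, 0/(-4) + 0/(-1))*Q = -86 - 1/13*(-5) = -86 + 5/13 = -1113/13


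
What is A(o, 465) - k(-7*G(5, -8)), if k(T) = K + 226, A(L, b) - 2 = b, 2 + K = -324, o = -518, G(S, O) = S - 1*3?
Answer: 567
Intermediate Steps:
G(S, O) = -3 + S (G(S, O) = S - 3 = -3 + S)
K = -326 (K = -2 - 324 = -326)
A(L, b) = 2 + b
k(T) = -100 (k(T) = -326 + 226 = -100)
A(o, 465) - k(-7*G(5, -8)) = (2 + 465) - 1*(-100) = 467 + 100 = 567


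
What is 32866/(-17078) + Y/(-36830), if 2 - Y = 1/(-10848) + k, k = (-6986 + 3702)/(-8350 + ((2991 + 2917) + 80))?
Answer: -7753930148712719/4029102412858560 ≈ -1.9245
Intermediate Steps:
k = 1642/1181 (k = -3284/(-8350 + (5908 + 80)) = -3284/(-8350 + 5988) = -3284/(-2362) = -3284*(-1/2362) = 1642/1181 ≈ 1.3903)
Y = 7811741/12811488 (Y = 2 - (1/(-10848) + 1642/1181) = 2 - (-1/10848 + 1642/1181) = 2 - 1*17811235/12811488 = 2 - 17811235/12811488 = 7811741/12811488 ≈ 0.60975)
32866/(-17078) + Y/(-36830) = 32866/(-17078) + (7811741/12811488)/(-36830) = 32866*(-1/17078) + (7811741/12811488)*(-1/36830) = -16433/8539 - 7811741/471847103040 = -7753930148712719/4029102412858560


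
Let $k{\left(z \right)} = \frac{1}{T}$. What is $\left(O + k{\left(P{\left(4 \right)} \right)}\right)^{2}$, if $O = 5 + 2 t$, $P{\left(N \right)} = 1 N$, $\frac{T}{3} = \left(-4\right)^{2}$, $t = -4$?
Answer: $\frac{20449}{2304} \approx 8.8754$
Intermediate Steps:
$T = 48$ ($T = 3 \left(-4\right)^{2} = 3 \cdot 16 = 48$)
$P{\left(N \right)} = N$
$k{\left(z \right)} = \frac{1}{48}$
$O = -3$ ($O = 5 + 2 \left(-4\right) = 5 - 8 = -3$)
$\left(O + k{\left(P{\left(4 \right)} \right)}\right)^{2} = \left(-3 + \frac{1}{48}\right)^{2} = \left(- \frac{143}{48}\right)^{2} = \frac{20449}{2304}$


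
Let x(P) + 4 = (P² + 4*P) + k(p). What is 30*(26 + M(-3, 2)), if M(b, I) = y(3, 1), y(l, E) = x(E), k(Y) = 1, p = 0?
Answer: 840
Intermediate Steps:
x(P) = -3 + P² + 4*P (x(P) = -4 + ((P² + 4*P) + 1) = -4 + (1 + P² + 4*P) = -3 + P² + 4*P)
y(l, E) = -3 + E² + 4*E
M(b, I) = 2 (M(b, I) = -3 + 1² + 4*1 = -3 + 1 + 4 = 2)
30*(26 + M(-3, 2)) = 30*(26 + 2) = 30*28 = 840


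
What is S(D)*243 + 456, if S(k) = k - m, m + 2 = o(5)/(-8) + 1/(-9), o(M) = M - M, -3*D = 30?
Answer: -1461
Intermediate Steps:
D = -10 (D = -⅓*30 = -10)
o(M) = 0
m = -19/9 (m = -2 + (0/(-8) + 1/(-9)) = -2 + (0*(-⅛) + 1*(-⅑)) = -2 + (0 - ⅑) = -2 - ⅑ = -19/9 ≈ -2.1111)
S(k) = 19/9 + k (S(k) = k - 1*(-19/9) = k + 19/9 = 19/9 + k)
S(D)*243 + 456 = (19/9 - 10)*243 + 456 = -71/9*243 + 456 = -1917 + 456 = -1461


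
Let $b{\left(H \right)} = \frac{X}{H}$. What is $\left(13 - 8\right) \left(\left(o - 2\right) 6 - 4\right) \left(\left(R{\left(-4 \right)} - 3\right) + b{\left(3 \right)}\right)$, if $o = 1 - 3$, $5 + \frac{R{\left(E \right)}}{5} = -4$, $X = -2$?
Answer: $\frac{20440}{3} \approx 6813.3$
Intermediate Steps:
$R{\left(E \right)} = -45$ ($R{\left(E \right)} = -25 + 5 \left(-4\right) = -25 - 20 = -45$)
$b{\left(H \right)} = - \frac{2}{H}$
$o = -2$ ($o = 1 - 3 = -2$)
$\left(13 - 8\right) \left(\left(o - 2\right) 6 - 4\right) \left(\left(R{\left(-4 \right)} - 3\right) + b{\left(3 \right)}\right) = \left(13 - 8\right) \left(\left(-2 - 2\right) 6 - 4\right) \left(\left(-45 - 3\right) - \frac{2}{3}\right) = 5 \left(\left(-4\right) 6 - 4\right) \left(\left(-45 - 3\right) - \frac{2}{3}\right) = 5 \left(-24 - 4\right) \left(-48 - \frac{2}{3}\right) = 5 \left(\left(-28\right) \left(- \frac{146}{3}\right)\right) = 5 \cdot \frac{4088}{3} = \frac{20440}{3}$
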